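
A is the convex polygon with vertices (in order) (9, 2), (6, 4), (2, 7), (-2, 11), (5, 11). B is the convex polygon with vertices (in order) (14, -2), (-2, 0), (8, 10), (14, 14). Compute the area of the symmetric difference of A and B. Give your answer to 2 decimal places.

150.78

|A| = 36, |B| = 138, |A∩B| = 11.6099.
|A △ B| = |A| + |B| − 2·|A∩B| = 36 + 138 − 23.2198 = 150.78.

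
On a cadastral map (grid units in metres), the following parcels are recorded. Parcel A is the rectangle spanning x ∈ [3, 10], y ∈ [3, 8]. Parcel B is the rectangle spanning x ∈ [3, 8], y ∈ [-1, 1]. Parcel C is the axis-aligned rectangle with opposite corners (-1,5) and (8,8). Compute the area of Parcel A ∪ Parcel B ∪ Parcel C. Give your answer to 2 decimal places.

57.00

By inclusion–exclusion:
Individual areas: |Parcel A| = 35, |Parcel B| = 10, |Parcel C| = 27.
|Parcel A∩Parcel B| = 0 (no overlap).
|Parcel A∩Parcel C|: x∈[3,8], y∈[5,8] → 5·3 = 15.
|Parcel B∩Parcel C| = 0 (no overlap).
|Parcel A∩Parcel B∩Parcel C| = 0.
|Parcel A ∪ Parcel B ∪ Parcel C| = 72 − 15 + 0 = 57.00.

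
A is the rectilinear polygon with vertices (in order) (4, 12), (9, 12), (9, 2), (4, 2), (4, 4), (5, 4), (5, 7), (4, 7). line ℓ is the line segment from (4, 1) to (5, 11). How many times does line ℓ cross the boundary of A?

3

The segment meets the boundary at (4.6,7), (4.3,4), (4.1,2).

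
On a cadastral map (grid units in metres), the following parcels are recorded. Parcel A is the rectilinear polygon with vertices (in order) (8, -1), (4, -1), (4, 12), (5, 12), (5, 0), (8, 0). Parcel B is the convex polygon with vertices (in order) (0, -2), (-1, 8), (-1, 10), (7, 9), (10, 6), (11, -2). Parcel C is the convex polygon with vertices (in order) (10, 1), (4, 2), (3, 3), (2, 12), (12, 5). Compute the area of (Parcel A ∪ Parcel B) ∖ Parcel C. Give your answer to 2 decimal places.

70.25

|Parcel A ∪ Parcel B| = 122.1875.
|(Parcel A ∪ Parcel B) ∩ Parcel C| = 51.9337.
|(Parcel A ∪ Parcel B) ∖ Parcel C| = 122.1875 − 51.9337 = 70.25.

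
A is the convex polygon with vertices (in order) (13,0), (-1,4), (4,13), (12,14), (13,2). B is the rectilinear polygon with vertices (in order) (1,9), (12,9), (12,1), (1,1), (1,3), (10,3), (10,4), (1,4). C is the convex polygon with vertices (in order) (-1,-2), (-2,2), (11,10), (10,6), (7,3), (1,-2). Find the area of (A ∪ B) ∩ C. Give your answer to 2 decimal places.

39.11

The region (A ∪ B) ∩ C is the polygon with vertices (1,1), (1,3), (2.5,3), (0.537,3.561), (11,10), (10,6), (7,3), (4.6,1).
By the shoelace formula its area is 39.11.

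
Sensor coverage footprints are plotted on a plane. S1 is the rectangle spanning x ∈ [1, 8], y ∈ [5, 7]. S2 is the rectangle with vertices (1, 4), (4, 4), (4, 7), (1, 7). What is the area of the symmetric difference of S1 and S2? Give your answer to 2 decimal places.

|S1∩S2|: x∈[1,4], y∈[5,7] → 3·2 = 6.
|S1 △ S2| = |S1| + |S2| − 2·|S1∩S2| = 14 + 9 − 12 = 11.00.

11.00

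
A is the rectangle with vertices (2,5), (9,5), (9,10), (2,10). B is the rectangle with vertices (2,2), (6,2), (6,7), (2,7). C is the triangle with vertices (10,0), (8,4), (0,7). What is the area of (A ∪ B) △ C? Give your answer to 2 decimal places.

|A ∪ B| = 47.
|(A ∪ B) ∩ C| = 5.2.
|(A ∪ B) △ C| = 47 + 13 − 10.4 = 49.60.

49.60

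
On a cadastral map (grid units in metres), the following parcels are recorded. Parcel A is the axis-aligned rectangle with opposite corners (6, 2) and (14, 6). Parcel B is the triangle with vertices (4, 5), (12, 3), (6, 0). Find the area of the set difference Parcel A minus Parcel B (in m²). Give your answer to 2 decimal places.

|Parcel A| = 32, |Parcel A∩Parcel B| = 9.5.
|Parcel A ∖ Parcel B| = |Parcel A| − |Parcel A∩Parcel B| = 32 − 9.5 = 22.50.

22.50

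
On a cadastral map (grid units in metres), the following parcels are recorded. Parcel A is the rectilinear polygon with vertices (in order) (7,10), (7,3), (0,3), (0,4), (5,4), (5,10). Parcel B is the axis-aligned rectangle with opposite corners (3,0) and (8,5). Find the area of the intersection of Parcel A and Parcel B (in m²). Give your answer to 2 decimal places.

The intersection is the polygon with vertices (7,3), (3,3), (3,4), (5,4), (5,5), (7,5).
By the shoelace formula its area is 6.00.

6.00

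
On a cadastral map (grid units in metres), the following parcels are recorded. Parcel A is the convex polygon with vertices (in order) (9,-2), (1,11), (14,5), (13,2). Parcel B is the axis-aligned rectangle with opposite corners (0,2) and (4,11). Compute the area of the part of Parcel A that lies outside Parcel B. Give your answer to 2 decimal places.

59.26

|Parcel A| = 64.5, |Parcel A∩Parcel B| = 5.2356.
|Parcel A ∖ Parcel B| = |Parcel A| − |Parcel A∩Parcel B| = 64.5 − 5.2356 = 59.26.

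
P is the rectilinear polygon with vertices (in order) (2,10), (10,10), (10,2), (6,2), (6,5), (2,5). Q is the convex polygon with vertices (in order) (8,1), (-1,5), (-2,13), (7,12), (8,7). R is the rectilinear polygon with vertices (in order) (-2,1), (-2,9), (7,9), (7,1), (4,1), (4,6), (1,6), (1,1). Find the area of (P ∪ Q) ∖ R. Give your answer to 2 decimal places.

63.34

|P ∪ Q| = 102.9.
|(P ∪ Q) ∩ R| = 39.5556.
|(P ∪ Q) ∖ R| = 102.9 − 39.5556 = 63.34.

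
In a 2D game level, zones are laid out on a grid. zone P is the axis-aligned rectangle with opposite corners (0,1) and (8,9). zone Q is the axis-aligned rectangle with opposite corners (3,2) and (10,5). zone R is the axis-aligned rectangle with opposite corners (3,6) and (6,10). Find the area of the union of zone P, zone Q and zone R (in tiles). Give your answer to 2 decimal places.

73.00

By inclusion–exclusion:
Individual areas: |zone P| = 64, |zone Q| = 21, |zone R| = 12.
|zone P∩zone Q|: x∈[3,8], y∈[2,5] → 5·3 = 15.
|zone P∩zone R|: x∈[3,6], y∈[6,9] → 3·3 = 9.
|zone Q∩zone R| = 0 (no overlap).
|zone P∩zone Q∩zone R| = 0.
|zone P ∪ zone Q ∪ zone R| = 97 − 24 + 0 = 73.00.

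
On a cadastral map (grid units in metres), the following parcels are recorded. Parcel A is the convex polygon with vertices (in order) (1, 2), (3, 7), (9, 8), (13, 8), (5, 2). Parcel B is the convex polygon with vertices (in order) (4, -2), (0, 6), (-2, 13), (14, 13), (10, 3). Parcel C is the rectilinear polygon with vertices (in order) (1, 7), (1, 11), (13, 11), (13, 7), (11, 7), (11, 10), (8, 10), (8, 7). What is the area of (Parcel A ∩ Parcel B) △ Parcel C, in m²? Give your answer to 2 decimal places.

|Parcel A ∩ Parcel B| = 36.9087.
|(Parcel A ∩ Parcel B) ∩ Parcel C| = 2.8833.
|(Parcel A ∩ Parcel B) △ Parcel C| = 36.9087 + 39 − 5.7667 = 70.14.

70.14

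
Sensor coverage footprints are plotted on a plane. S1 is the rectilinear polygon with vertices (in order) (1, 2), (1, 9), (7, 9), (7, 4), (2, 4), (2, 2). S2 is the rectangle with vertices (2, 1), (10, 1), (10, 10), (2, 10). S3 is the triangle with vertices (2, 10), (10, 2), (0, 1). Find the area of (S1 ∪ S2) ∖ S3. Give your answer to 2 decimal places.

|S1 ∪ S2| = 79.
|(S1 ∪ S2) ∩ S3| = 40.8389.
|(S1 ∪ S2) ∖ S3| = 79 − 40.8389 = 38.16.

38.16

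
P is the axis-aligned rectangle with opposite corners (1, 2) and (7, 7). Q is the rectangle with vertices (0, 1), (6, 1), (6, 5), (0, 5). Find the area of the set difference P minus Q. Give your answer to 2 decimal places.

15.00

|P∩Q|: x∈[1,6], y∈[2,5] → 5·3 = 15.
|P| = 30.
|P ∖ Q| = |P| − |P∩Q| = 30 − 15 = 15.00.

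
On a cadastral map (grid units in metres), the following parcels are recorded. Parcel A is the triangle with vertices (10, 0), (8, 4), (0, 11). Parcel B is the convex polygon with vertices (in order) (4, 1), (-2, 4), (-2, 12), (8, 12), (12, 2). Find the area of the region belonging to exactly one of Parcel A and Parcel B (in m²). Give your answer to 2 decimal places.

113.06

|Parcel A| = 9, |Parcel B| = 121, |Parcel A∩Parcel B| = 8.4706.
|Parcel A △ Parcel B| = |Parcel A| + |Parcel B| − 2·|Parcel A∩Parcel B| = 9 + 121 − 16.9412 = 113.06.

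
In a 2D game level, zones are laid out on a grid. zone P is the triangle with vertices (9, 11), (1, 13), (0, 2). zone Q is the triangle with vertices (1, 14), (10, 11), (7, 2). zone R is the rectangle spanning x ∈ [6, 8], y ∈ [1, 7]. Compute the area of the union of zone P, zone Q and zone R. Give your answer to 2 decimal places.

By inclusion–exclusion:
Individual areas: |zone P| = 45, |zone Q| = 45, |zone R| = 12.
|zone P∩zone Q| = 20.119.
|zone P∩zone R| = 0.
|zone Q∩zone R| = 7.5.
|zone P∩zone Q∩zone R| = 0.
|zone P ∪ zone Q ∪ zone R| = 102 − 27.619 + 0 = 74.38.

74.38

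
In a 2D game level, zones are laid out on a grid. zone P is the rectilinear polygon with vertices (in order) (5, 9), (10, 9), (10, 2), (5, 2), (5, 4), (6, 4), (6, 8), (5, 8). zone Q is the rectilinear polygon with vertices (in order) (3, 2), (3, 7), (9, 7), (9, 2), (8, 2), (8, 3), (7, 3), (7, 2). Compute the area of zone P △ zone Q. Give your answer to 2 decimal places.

28.00

|zone P| = 31, |zone Q| = 29, |zone P∩zone Q| = 16.
|zone P △ zone Q| = |zone P| + |zone Q| − 2·|zone P∩zone Q| = 31 + 29 − 32 = 28.00.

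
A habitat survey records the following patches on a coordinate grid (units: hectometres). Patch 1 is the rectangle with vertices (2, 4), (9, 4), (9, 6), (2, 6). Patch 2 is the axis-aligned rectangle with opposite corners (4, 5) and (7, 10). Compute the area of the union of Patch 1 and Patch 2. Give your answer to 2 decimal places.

26.00

By inclusion–exclusion:
Individual areas: |Patch 1| = 14, |Patch 2| = 15.
|Patch 1∩Patch 2|: x∈[4,7], y∈[5,6] → 3·1 = 3.
|Patch 1 ∪ Patch 2| = 29 − 3 = 26.00.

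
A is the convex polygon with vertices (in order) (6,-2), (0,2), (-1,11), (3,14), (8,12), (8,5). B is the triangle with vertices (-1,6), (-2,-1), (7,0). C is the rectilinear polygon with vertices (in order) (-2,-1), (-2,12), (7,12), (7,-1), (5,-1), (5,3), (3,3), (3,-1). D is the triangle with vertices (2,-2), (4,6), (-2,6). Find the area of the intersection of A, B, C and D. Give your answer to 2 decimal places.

The intersection is the polygon with vertices (3,3), (3,3), (3,2), (2.571,0.286), (0,2), (-0.394,5.545).
By the shoelace formula its area is 9.59.

9.59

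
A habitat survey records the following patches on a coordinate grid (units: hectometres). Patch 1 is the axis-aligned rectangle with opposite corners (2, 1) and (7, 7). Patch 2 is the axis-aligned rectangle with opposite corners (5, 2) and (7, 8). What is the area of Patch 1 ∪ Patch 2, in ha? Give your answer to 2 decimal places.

32.00

By inclusion–exclusion:
Individual areas: |Patch 1| = 30, |Patch 2| = 12.
|Patch 1∩Patch 2|: x∈[5,7], y∈[2,7] → 2·5 = 10.
|Patch 1 ∪ Patch 2| = 42 − 10 = 32.00.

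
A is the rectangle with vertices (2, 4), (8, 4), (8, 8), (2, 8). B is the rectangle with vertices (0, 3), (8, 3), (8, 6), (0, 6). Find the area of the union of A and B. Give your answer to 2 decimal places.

By inclusion–exclusion:
Individual areas: |A| = 24, |B| = 24.
|A∩B|: x∈[2,8], y∈[4,6] → 6·2 = 12.
|A ∪ B| = 48 − 12 = 36.00.

36.00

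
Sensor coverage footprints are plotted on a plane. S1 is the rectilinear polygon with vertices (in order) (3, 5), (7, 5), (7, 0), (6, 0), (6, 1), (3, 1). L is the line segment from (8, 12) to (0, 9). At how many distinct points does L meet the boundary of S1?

0

The segment lies entirely outside S1 and never meets its boundary.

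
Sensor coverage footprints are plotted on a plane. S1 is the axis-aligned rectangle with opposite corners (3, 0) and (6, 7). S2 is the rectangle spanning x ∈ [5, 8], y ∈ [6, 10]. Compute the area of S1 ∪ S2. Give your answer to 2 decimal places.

32.00

By inclusion–exclusion:
Individual areas: |S1| = 21, |S2| = 12.
|S1∩S2|: x∈[5,6], y∈[6,7] → 1·1 = 1.
|S1 ∪ S2| = 33 − 1 = 32.00.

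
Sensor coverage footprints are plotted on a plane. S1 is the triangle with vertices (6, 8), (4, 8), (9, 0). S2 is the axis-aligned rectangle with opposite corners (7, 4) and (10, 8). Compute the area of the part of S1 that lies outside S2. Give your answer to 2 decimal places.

7.67

|S1| = 8, |S1∩S2| = 0.3333.
|S1 ∖ S2| = |S1| − |S1∩S2| = 8 − 0.3333 = 7.67.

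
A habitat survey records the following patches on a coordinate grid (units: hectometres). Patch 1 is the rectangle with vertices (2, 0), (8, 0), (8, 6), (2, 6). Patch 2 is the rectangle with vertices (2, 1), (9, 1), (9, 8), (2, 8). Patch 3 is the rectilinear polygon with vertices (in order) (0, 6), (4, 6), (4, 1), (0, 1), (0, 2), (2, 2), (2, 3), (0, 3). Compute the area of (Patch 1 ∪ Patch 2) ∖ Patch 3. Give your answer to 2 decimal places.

45.00

|Patch 1 ∪ Patch 2| = 55.
|(Patch 1 ∪ Patch 2) ∩ Patch 3| = 10.
|(Patch 1 ∪ Patch 2) ∖ Patch 3| = 55 − 10 = 45.00.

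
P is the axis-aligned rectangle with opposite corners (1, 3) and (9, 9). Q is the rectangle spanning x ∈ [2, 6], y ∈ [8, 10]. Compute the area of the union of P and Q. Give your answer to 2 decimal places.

52.00

By inclusion–exclusion:
Individual areas: |P| = 48, |Q| = 8.
|P∩Q|: x∈[2,6], y∈[8,9] → 4·1 = 4.
|P ∪ Q| = 56 − 4 = 52.00.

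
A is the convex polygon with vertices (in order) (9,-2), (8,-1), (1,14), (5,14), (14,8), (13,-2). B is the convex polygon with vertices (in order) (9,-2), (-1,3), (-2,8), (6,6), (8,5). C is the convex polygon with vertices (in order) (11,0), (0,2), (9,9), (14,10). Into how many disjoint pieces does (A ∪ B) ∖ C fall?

(A ∪ B) ∖ C splits into 2 disjoint pieces (area 62.7995, area 28.6429).

2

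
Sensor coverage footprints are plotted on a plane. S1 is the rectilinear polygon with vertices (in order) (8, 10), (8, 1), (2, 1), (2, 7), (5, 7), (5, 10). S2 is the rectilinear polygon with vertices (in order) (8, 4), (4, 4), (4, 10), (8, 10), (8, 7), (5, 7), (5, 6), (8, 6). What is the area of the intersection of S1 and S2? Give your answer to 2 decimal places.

18.00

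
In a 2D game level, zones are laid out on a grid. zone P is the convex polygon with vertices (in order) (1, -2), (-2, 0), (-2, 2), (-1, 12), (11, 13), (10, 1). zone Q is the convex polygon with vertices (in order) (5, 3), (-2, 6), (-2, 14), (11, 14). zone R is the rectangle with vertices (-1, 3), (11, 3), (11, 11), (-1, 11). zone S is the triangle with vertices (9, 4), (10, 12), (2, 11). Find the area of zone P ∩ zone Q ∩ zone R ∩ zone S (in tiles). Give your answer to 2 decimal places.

17.54

The intersection is the polygon with vertices (9.364,11), (6.765,6.235), (2,11).
By the shoelace formula its area is 17.54.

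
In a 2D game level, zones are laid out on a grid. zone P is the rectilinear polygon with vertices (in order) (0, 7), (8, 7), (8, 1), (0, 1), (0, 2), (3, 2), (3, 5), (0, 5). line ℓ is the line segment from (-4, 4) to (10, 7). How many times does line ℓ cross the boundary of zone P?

2

The segment meets the boundary at (8,6.571), (0.667,5).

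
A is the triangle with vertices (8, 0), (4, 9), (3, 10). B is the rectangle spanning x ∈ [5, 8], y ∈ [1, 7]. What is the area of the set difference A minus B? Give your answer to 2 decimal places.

1.40

|A| = 2.5, |A∩B| = 1.0972.
|A ∖ B| = |A| − |A∩B| = 2.5 − 1.0972 = 1.40.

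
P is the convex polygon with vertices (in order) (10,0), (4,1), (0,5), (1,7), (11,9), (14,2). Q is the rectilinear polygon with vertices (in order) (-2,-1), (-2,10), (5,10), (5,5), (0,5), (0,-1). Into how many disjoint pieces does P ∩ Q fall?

P ∩ Q is a single connected region.

1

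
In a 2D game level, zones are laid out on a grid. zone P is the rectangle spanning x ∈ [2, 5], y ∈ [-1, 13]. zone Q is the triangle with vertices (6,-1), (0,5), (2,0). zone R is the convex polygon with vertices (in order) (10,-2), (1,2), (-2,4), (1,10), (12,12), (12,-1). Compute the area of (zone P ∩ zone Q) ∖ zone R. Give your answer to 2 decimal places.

|zone P ∩ zone Q| = 5.625.
|(zone P ∩ zone Q) ∩ zone R| = 1.8778.
|(zone P ∩ zone Q) ∖ zone R| = 5.625 − 1.8778 = 3.75.

3.75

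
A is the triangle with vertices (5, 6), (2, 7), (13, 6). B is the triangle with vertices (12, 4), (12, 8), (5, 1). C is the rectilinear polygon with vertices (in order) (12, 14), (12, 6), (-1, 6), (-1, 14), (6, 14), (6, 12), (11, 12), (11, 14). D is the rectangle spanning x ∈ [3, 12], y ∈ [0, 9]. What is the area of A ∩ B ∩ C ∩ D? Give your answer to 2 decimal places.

0.33

The intersection is the polygon with vertices (10,6), (10.25,6.25), (12,6.091), (12,6).
By the shoelace formula its area is 0.33.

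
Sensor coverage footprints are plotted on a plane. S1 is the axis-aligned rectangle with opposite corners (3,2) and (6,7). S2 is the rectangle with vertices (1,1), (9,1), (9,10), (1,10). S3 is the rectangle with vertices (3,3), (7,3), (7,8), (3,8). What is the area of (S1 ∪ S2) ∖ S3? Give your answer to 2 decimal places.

|S1 ∪ S2| = 72.
|(S1 ∪ S2) ∩ S3| = 20.
|(S1 ∪ S2) ∖ S3| = 72 − 20 = 52.00.

52.00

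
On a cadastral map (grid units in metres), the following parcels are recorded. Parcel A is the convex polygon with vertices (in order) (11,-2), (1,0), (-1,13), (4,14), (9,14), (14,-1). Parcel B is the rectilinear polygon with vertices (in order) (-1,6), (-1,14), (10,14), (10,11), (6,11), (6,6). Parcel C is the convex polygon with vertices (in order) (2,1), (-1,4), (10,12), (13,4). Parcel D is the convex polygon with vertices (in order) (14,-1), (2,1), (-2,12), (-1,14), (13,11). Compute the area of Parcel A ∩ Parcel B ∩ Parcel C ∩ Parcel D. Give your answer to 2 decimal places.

7.11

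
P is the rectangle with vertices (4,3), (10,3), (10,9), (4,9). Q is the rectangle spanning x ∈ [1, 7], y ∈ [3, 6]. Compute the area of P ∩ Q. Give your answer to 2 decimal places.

|P∩Q|: x∈[4,7], y∈[3,6] → 3·3 = 9.

9.00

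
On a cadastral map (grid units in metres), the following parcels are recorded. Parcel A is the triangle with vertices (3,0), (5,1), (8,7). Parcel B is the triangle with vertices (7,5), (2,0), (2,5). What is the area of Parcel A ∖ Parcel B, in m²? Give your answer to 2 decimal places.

4.18

|Parcel A| = 4.5, |Parcel A∩Parcel B| = 0.3214.
|Parcel A ∖ Parcel B| = |Parcel A| − |Parcel A∩Parcel B| = 4.5 − 0.3214 = 4.18.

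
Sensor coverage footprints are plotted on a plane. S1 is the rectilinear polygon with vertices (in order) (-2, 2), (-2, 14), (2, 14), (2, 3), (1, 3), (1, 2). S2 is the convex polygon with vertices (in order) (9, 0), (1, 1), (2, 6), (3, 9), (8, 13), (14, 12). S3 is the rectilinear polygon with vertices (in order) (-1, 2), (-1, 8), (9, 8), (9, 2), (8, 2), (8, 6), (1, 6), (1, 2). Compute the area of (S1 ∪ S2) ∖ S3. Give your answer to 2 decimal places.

|S1 ∪ S2| = 153.1.
|(S1 ∪ S2) ∩ S3| = 31.3333.
|(S1 ∪ S2) ∖ S3| = 153.1 − 31.3333 = 121.77.

121.77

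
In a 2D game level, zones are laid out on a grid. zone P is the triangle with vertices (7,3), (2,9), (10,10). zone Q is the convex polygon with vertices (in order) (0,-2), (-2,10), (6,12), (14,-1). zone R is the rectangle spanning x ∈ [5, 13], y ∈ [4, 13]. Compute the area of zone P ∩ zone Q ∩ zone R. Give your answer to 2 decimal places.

The intersection is the polygon with vertices (7.429,9.679), (8.863,7.347), (7.429,4), (6.167,4), (5,5.4), (5,9.375).
By the shoelace formula its area is 16.68.

16.68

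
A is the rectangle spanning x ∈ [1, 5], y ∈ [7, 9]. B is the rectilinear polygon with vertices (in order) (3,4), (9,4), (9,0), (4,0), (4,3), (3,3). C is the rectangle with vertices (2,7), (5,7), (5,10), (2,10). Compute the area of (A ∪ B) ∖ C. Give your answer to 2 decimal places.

23.00

|A ∪ B| = 29.
|(A ∪ B) ∩ C| = 6.
|(A ∪ B) ∖ C| = 29 − 6 = 23.00.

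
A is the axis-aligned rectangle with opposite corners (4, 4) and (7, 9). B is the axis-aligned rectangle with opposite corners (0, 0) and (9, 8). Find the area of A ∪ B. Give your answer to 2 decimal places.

75.00

By inclusion–exclusion:
Individual areas: |A| = 15, |B| = 72.
|A∩B|: x∈[4,7], y∈[4,8] → 3·4 = 12.
|A ∪ B| = 87 − 12 = 75.00.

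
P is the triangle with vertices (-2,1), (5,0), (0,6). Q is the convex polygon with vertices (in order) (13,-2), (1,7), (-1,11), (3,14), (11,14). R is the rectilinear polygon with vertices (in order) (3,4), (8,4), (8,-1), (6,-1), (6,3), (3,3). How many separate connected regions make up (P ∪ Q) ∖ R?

(P ∪ Q) ∖ R splits into 2 disjoint pieces (area 18.5, area 122.625).

2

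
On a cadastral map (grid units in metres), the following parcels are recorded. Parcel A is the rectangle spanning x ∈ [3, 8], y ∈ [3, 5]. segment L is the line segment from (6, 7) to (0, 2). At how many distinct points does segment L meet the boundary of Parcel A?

2

The segment meets the boundary at (3,4.5), (3.6,5).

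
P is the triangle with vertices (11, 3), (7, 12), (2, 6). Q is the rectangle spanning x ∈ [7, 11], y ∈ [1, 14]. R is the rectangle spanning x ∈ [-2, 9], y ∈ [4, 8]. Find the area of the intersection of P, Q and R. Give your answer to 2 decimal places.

The intersection is the polygon with vertices (7,4.333), (7,8), (8.778,8), (9,7.5), (9,4), (8,4).
By the shoelace formula its area is 7.78.

7.78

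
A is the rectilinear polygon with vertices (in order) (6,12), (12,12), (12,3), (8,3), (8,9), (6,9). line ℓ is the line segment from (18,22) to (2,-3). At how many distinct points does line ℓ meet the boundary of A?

The segment meets the boundary at (8,6.375), (11.6,12).

2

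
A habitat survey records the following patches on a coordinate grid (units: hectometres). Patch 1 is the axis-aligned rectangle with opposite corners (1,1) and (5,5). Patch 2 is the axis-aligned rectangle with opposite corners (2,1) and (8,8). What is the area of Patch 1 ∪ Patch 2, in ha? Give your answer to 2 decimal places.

46.00

By inclusion–exclusion:
Individual areas: |Patch 1| = 16, |Patch 2| = 42.
|Patch 1∩Patch 2|: x∈[2,5], y∈[1,5] → 3·4 = 12.
|Patch 1 ∪ Patch 2| = 58 − 12 = 46.00.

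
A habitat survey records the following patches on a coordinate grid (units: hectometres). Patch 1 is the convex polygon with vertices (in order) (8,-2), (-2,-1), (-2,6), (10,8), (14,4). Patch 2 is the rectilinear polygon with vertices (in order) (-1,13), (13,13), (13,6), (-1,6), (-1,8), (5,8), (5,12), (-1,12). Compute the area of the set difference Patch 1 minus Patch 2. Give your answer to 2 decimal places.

103.08

|Patch 1| = 117, |Patch 1∩Patch 2| = 13.9167.
|Patch 1 ∖ Patch 2| = |Patch 1| − |Patch 1∩Patch 2| = 117 − 13.9167 = 103.08.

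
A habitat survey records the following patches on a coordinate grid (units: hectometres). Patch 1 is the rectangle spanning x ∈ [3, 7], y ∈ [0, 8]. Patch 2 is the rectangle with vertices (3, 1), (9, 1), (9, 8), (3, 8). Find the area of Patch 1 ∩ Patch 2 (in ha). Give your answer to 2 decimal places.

|Patch 1∩Patch 2|: x∈[3,7], y∈[1,8] → 4·7 = 28.

28.00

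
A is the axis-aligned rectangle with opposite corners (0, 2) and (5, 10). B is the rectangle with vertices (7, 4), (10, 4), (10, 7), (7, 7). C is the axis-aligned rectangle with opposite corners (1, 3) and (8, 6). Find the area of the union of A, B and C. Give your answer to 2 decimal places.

56.00

By inclusion–exclusion:
Individual areas: |A| = 40, |B| = 9, |C| = 21.
|A∩B| = 0 (no overlap).
|A∩C|: x∈[1,5], y∈[3,6] → 4·3 = 12.
|B∩C|: x∈[7,8], y∈[4,6] → 1·2 = 2.
|A∩B∩C| = 0.
|A ∪ B ∪ C| = 70 − 14 + 0 = 56.00.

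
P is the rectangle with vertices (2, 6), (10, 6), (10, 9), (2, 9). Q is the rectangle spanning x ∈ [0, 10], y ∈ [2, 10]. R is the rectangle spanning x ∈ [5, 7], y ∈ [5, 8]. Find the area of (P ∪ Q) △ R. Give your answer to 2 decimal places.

|P ∪ Q| = 80.
|(P ∪ Q) ∩ R| = 6.
|(P ∪ Q) △ R| = 80 + 6 − 12 = 74.00.

74.00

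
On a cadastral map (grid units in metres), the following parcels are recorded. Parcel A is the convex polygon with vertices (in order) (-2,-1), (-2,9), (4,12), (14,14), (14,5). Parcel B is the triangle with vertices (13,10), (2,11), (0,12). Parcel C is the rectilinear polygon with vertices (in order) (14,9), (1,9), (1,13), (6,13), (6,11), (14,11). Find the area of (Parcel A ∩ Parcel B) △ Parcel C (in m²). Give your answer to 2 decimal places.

|Parcel A ∩ Parcel B| = 3.4412.
|(Parcel A ∩ Parcel B) ∩ Parcel C| = 3.4219.
|(Parcel A ∩ Parcel B) △ Parcel C| = 3.4412 + 36 − 6.8439 = 32.60.

32.60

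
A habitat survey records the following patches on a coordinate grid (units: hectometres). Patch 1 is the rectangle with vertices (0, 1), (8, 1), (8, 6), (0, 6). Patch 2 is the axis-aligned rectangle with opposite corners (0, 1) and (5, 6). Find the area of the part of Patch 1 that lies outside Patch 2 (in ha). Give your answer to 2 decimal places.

|Patch 1∩Patch 2|: x∈[0,5], y∈[1,6] → 5·5 = 25.
|Patch 1| = 40.
|Patch 1 ∖ Patch 2| = |Patch 1| − |Patch 1∩Patch 2| = 40 − 25 = 15.00.

15.00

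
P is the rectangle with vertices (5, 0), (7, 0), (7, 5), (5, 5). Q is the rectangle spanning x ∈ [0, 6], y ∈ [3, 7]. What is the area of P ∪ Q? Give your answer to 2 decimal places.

By inclusion–exclusion:
Individual areas: |P| = 10, |Q| = 24.
|P∩Q|: x∈[5,6], y∈[3,5] → 1·2 = 2.
|P ∪ Q| = 34 − 2 = 32.00.

32.00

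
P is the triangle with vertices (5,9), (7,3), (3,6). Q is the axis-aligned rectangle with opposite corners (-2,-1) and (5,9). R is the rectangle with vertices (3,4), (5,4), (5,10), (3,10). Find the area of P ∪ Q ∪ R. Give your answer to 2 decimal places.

76.50

By inclusion–exclusion:
Individual areas: |P| = 9, |Q| = 70, |R| = 12.
|P∩Q| = 4.5.
|P∩R| = 4.5.
|Q∩R|: x∈[3,5], y∈[4,9] → 2·5 = 10.
|P∩Q∩R| = 4.5.
|P ∪ Q ∪ R| = 91 − 19 + 4.5 = 76.50.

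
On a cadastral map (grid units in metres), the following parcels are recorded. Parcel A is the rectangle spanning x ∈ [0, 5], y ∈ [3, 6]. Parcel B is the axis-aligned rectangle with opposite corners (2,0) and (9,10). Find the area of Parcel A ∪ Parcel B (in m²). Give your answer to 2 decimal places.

By inclusion–exclusion:
Individual areas: |Parcel A| = 15, |Parcel B| = 70.
|Parcel A∩Parcel B|: x∈[2,5], y∈[3,6] → 3·3 = 9.
|Parcel A ∪ Parcel B| = 85 − 9 = 76.00.

76.00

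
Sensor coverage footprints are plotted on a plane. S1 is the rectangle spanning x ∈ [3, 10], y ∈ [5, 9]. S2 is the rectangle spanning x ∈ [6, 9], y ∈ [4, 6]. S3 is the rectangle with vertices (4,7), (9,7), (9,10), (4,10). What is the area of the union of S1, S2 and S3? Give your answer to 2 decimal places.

By inclusion–exclusion:
Individual areas: |S1| = 28, |S2| = 6, |S3| = 15.
|S1∩S2|: x∈[6,9], y∈[5,6] → 3·1 = 3.
|S1∩S3|: x∈[4,9], y∈[7,9] → 5·2 = 10.
|S2∩S3| = 0 (no overlap).
|S1∩S2∩S3| = 0.
|S1 ∪ S2 ∪ S3| = 49 − 13 + 0 = 36.00.

36.00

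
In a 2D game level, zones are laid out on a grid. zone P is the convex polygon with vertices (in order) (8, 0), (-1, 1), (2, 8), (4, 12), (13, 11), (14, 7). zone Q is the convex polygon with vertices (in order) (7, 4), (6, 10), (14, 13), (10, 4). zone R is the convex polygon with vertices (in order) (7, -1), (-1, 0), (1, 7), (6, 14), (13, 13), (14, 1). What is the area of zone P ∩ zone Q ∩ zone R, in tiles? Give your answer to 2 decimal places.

35.35

The intersection is the polygon with vertices (13.04,10.84), (10,4), (7,4), (6,10), (9.657,11.371), (13,11).
By the shoelace formula its area is 35.35.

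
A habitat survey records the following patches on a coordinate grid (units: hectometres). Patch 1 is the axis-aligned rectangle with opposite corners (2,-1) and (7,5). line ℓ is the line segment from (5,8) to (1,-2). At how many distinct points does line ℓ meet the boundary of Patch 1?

2

The segment meets the boundary at (2,0.5), (3.8,5).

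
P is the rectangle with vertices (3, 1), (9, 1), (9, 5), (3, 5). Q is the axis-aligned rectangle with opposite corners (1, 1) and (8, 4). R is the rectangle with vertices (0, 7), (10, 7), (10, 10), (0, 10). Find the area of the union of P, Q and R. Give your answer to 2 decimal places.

60.00

By inclusion–exclusion:
Individual areas: |P| = 24, |Q| = 21, |R| = 30.
|P∩Q|: x∈[3,8], y∈[1,4] → 5·3 = 15.
|P∩R| = 0 (no overlap).
|Q∩R| = 0 (no overlap).
|P∩Q∩R| = 0.
|P ∪ Q ∪ R| = 75 − 15 + 0 = 60.00.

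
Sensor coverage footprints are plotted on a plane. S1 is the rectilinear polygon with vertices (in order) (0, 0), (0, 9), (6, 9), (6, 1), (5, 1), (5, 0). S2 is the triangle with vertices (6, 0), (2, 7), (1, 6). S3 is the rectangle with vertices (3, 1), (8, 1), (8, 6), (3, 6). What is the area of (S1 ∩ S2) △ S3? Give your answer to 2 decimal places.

25.68

|S1 ∩ S2| = 5.369.
|(S1 ∩ S2) ∩ S3| = 2.344.
|(S1 ∩ S2) △ S3| = 5.369 + 25 − 4.6881 = 25.68.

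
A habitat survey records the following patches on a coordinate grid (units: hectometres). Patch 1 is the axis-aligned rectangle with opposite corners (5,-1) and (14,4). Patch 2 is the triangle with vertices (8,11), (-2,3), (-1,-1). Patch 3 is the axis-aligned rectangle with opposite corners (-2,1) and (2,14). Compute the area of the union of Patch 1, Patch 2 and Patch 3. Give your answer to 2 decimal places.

By inclusion–exclusion:
Individual areas: |Patch 1| = 45, |Patch 2| = 24, |Patch 3| = 52.
|Patch 1∩Patch 2| = 0.
|Patch 1∩Patch 3| = 0 (no overlap).
|Patch 2∩Patch 3| = 12.4.
|Patch 1∩Patch 2∩Patch 3| = 0.
|Patch 1 ∪ Patch 2 ∪ Patch 3| = 121 − 12.4 + 0 = 108.60.

108.60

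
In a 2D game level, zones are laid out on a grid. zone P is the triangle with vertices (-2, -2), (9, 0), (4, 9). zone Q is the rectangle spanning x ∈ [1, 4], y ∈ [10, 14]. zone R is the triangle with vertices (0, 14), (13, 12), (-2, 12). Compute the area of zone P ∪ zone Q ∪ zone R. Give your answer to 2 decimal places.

76.65

By inclusion–exclusion:
Individual areas: |zone P| = 54.5, |zone Q| = 12, |zone R| = 15.
|zone P∩zone Q| = 0.
|zone P∩zone R| = 0.
|zone Q∩zone R| = 4.8462.
|zone P∩zone Q∩zone R| = 0.
|zone P ∪ zone Q ∪ zone R| = 81.5 − 4.8462 + 0 = 76.65.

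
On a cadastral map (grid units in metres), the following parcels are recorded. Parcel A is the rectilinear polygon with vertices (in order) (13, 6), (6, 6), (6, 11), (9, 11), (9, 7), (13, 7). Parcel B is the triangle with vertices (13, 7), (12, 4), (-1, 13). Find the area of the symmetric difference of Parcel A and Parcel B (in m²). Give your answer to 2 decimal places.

21.89

|Parcel A| = 19, |Parcel B| = 24, |Parcel A∩Parcel B| = 10.5543.
|Parcel A △ Parcel B| = |Parcel A| + |Parcel B| − 2·|Parcel A∩Parcel B| = 19 + 24 − 21.1087 = 21.89.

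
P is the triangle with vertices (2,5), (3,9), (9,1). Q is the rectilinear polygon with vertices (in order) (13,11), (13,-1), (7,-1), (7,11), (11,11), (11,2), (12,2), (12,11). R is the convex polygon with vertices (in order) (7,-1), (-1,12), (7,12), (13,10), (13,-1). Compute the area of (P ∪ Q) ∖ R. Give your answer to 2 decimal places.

|P ∪ Q| = 77.4762.
|(P ∪ Q) ∩ R| = 74.7346.
|(P ∪ Q) ∖ R| = 77.4762 − 74.7346 = 2.74.

2.74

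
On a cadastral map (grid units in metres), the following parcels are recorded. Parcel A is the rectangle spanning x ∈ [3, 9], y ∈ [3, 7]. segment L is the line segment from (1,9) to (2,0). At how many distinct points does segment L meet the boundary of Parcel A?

The segment lies entirely outside Parcel A and never meets its boundary.

0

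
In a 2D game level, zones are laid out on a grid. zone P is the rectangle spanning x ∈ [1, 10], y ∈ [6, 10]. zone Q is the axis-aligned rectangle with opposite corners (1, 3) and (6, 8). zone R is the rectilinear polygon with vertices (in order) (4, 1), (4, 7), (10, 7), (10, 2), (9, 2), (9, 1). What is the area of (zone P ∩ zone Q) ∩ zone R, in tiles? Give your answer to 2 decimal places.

The region (zone P ∩ zone Q) ∩ zone R is the polygon with vertices (6,6), (4,6), (4,7), (6,7).
By the shoelace formula its area is 2.00.

2.00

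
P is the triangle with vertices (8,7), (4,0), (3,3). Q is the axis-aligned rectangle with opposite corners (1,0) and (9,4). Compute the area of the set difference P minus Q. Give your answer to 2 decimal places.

|P| = 9.5, |P∩Q| = 6.4464.
|P ∖ Q| = |P| − |P∩Q| = 9.5 − 6.4464 = 3.05.

3.05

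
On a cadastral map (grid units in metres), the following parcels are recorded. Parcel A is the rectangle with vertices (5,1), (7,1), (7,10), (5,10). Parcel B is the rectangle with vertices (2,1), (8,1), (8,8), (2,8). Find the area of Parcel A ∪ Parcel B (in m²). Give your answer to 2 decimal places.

46.00

By inclusion–exclusion:
Individual areas: |Parcel A| = 18, |Parcel B| = 42.
|Parcel A∩Parcel B|: x∈[5,7], y∈[1,8] → 2·7 = 14.
|Parcel A ∪ Parcel B| = 60 − 14 = 46.00.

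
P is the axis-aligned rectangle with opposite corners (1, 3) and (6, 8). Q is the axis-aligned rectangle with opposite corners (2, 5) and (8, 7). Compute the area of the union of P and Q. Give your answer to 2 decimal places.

29.00

By inclusion–exclusion:
Individual areas: |P| = 25, |Q| = 12.
|P∩Q|: x∈[2,6], y∈[5,7] → 4·2 = 8.
|P ∪ Q| = 37 − 8 = 29.00.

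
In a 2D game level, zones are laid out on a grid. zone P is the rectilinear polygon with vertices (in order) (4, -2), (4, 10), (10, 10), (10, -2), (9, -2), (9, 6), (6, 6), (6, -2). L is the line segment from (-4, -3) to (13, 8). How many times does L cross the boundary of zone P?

4

The segment meets the boundary at (10,6.059), (6,3.471), (4,2.176), (9,5.412).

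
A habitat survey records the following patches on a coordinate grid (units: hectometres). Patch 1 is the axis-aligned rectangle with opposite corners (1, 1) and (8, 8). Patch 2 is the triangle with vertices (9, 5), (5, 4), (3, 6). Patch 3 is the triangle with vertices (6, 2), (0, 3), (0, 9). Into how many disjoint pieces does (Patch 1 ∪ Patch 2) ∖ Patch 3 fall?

(Patch 1 ∪ Patch 2) ∖ Patch 3 is a single connected region.

1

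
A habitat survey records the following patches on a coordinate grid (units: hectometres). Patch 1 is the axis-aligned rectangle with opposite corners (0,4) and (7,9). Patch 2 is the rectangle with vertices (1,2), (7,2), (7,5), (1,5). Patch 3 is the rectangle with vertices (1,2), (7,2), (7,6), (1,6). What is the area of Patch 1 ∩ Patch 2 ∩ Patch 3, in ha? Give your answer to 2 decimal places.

6.00

The intersection is the polygon with vertices (1,4), (1,5), (7,5), (7,4).
By the shoelace formula its area is 6.00.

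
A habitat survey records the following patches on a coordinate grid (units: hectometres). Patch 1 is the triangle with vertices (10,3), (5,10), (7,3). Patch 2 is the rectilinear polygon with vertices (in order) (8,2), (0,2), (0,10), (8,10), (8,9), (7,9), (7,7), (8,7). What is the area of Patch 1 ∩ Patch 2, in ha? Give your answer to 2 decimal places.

7.69

The intersection is the polygon with vertices (8,5.8), (8,3), (7,3), (5,10), (7,7.2), (7,7), (7.143,7).
By the shoelace formula its area is 7.69.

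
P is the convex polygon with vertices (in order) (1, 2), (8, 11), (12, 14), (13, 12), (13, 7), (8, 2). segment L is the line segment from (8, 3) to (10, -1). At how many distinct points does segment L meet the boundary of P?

1

The segment meets the boundary at (8.333,2.333).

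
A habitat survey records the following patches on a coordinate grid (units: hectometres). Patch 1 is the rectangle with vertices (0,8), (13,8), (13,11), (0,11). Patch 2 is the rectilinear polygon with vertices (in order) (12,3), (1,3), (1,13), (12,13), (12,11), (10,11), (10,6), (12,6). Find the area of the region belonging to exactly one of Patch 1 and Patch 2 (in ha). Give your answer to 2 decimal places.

|Patch 1| = 39, |Patch 2| = 100, |Patch 1∩Patch 2| = 27.
|Patch 1 △ Patch 2| = |Patch 1| + |Patch 2| − 2·|Patch 1∩Patch 2| = 39 + 100 − 54 = 85.00.

85.00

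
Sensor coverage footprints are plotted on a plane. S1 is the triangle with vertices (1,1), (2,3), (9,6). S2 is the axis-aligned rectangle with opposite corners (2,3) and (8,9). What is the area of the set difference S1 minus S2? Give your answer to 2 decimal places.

|S1| = 5.5, |S1∩S2| = 3.2018.
|S1 ∖ S2| = |S1| − |S1∩S2| = 5.5 − 3.2018 = 2.30.

2.30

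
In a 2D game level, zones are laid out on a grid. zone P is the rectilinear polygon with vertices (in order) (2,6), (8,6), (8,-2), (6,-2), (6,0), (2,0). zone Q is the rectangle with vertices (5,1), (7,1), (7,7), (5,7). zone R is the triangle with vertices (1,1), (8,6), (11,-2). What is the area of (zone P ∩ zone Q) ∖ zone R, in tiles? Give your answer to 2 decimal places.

2.86

|zone P ∩ zone Q| = 10.
|(zone P ∩ zone Q) ∩ zone R| = 7.1429.
|(zone P ∩ zone Q) ∖ zone R| = 10 − 7.1429 = 2.86.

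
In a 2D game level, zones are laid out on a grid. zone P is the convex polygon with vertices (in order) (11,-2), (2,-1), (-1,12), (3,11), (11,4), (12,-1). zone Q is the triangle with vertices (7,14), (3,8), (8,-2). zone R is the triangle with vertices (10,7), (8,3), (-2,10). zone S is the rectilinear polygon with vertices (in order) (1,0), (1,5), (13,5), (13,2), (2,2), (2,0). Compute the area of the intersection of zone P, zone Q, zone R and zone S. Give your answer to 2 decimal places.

2.14

The intersection is the polygon with vertices (7.673,3.229), (5.143,5), (7.562,5).
By the shoelace formula its area is 2.14.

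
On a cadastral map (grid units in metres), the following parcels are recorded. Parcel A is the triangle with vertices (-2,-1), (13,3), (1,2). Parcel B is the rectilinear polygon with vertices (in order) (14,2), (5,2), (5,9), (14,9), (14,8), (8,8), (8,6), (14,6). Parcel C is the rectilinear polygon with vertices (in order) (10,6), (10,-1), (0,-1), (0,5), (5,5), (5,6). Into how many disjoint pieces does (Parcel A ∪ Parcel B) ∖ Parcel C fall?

3

(Parcel A ∪ Parcel B) ∖ Parcel C splits into 3 disjoint pieces (area 1.4667, area 15, area 16).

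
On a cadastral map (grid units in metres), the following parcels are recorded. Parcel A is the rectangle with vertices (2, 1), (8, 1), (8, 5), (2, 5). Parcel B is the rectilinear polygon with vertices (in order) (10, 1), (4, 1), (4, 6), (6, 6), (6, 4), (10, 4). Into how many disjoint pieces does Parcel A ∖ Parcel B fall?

Parcel A ∖ Parcel B splits into 2 disjoint pieces (area 2, area 8).

2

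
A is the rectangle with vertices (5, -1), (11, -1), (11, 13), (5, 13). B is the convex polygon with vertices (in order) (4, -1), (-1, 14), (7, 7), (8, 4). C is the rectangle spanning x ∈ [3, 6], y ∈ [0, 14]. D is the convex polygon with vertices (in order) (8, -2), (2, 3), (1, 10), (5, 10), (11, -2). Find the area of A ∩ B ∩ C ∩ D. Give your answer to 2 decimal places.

7.42

The intersection is the polygon with vertices (6,1.5), (5.12,0.4), (5,0.5), (5,8.75), (6,7.875).
By the shoelace formula its area is 7.42.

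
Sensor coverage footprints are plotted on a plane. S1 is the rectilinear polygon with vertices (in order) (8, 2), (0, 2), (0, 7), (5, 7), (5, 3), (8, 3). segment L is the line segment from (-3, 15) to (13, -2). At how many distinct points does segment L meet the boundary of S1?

The segment meets the boundary at (5,6.5), (4.529,7).

2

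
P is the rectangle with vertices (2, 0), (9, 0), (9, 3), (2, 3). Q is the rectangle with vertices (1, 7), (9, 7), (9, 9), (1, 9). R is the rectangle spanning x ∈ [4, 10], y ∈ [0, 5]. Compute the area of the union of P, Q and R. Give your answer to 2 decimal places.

52.00

By inclusion–exclusion:
Individual areas: |P| = 21, |Q| = 16, |R| = 30.
|P∩Q| = 0 (no overlap).
|P∩R|: x∈[4,9], y∈[0,3] → 5·3 = 15.
|Q∩R| = 0 (no overlap).
|P∩Q∩R| = 0.
|P ∪ Q ∪ R| = 67 − 15 + 0 = 52.00.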